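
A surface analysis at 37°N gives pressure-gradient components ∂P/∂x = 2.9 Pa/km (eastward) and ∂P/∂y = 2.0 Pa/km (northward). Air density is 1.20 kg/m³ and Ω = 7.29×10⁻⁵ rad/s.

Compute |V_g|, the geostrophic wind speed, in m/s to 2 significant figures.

Coriolis parameter at 37°N:
f = 2Ω sin φ = 2 × 7.29×10⁻⁵ × sin 37° = 8.77×10⁻⁵ s⁻¹
Component geostrophic relations (x east, y north):
u_g = −(1/(fρ)) ∂P/∂y,  v_g = (1/(fρ)) ∂P/∂x
u_g = −(2.0×10⁻³)/(8.77×10⁻⁵ × 1.20) = −19.0 m/s;  v_g = (2.9×10⁻³)/(8.77×10⁻⁵ × 1.20) = 27.5 m/s
|V_g| = √(u_g² + v_g²) = 33.5 m/s

33 m/s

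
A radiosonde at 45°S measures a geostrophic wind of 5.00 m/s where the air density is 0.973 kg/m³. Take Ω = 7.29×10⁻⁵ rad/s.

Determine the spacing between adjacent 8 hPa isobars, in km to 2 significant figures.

Coriolis parameter at 45°S:
f = 2Ω sin φ = 2 × 7.29×10⁻⁵ × sin 45° = 1.03×10⁻⁴ s⁻¹
Geostrophic balance rearranged: |∂P/∂n| = f ρ V_g
|∂P/∂n| = 1.03×10⁻⁴ × 0.973 × 5.00 = 5.02×10⁻⁴ Pa/m
Isobar spacing: Δn = ΔP/|∂P/∂n| = 800 Pa / 5.02×10⁻⁴ Pa/m = 1595014 m ≈ 1600 km

1600 km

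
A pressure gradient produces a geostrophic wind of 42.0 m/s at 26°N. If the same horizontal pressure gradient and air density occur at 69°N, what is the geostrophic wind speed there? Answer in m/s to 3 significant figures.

19.7 m/s

With the same pressure gradient and density, V_g ∝ 1/f ∝ 1/sin φ.
V₂ = V₁ · sin φ₁ / sin φ₂ = 42.0 × sin 26° / sin 69°
V₂ = 42.0 × 0.4384/0.9336 = 19.7 m/s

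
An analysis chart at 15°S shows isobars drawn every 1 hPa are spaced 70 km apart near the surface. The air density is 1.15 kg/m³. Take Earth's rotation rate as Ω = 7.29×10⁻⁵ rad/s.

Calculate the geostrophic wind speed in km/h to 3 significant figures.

Coriolis parameter at 15°S:
f = 2Ω sin φ = 2 × 7.29×10⁻⁵ × sin 15° = 3.77×10⁻⁵ s⁻¹
Pressure gradient: |∂P/∂n| = 100 Pa / 70000 m = 1.43×10⁻³ Pa/m
Geostrophic balance (pressure-gradient force = Coriolis force):
V_g = (1/(fρ)) |∂P/∂n| = 1.43×10⁻³ / (3.77×10⁻⁵ × 1.15) = 32.9 m/s
Converting: 32.9 m/s × 3.6 = 119 km/h

119 km/h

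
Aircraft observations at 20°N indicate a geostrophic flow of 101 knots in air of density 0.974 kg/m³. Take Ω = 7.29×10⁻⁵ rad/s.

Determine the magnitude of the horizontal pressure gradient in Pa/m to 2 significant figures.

Coriolis parameter at 20°N:
f = 2Ω sin φ = 2 × 7.29×10⁻⁵ × sin 20° = 4.99×10⁻⁵ s⁻¹
Wind speed in SI: 101 knots = 52.0 m/s
Geostrophic balance rearranged: |∂P/∂n| = f ρ V_g
|∂P/∂n| = 4.99×10⁻⁵ × 0.974 × 52.0 = 2.52×10⁻³ Pa/m

2.5×10⁻³ Pa/m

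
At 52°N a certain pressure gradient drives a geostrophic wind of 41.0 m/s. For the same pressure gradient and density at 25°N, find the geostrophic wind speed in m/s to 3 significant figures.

76.4 m/s

With the same pressure gradient and density, V_g ∝ 1/f ∝ 1/sin φ.
V₂ = V₁ · sin φ₁ / sin φ₂ = 41.0 × sin 52° / sin 25°
V₂ = 41.0 × 0.7880/0.4226 = 76.4 m/s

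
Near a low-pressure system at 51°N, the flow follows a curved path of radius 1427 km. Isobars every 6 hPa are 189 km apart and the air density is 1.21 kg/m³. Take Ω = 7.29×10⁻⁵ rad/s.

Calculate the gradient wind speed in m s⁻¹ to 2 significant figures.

Coriolis parameter at 51°N:
f = 2Ω sin φ = 2 × 7.29×10⁻⁵ × sin 51° = 1.13×10⁻⁴ s⁻¹
Pressure gradient: |∂P/∂n| = 600 Pa / 189000 m = 3.17×10⁻³ Pa/m
Geostrophic speed: V_g = |∂P/∂n|/(fρ) = 3.17×10⁻³/(1.13×10⁻⁴ × 1.21) = 23.2 m/s
Around a low, centrifugal force acts outward with Coriolis, so pressure-gradient force balances both:
(1/ρ)|∂P/∂n| = fV + V²/R  →  V² + fR·V − fR·V_g = 0
With fR = 1.13×10⁻⁴ × 1427×10³ m = 162 m/s:
V = [−fR + √((fR)² + 4 fR V_g)]/2 = [−162 + √(162² + 4×162×23.2)]/2 = 20.5 m/s
Subgeostrophic (V < V_g = 23.2 m/s), as expected around a low.

21 m s⁻¹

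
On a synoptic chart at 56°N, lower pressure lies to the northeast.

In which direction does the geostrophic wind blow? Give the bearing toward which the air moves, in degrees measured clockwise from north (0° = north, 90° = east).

135°

The pressure-gradient force points toward the northeast (bearing 045°).
Geostrophic balance: in the Northern Hemisphere the Coriolis force deflects motion to the right, so the geostrophic wind blows 90° to the right of the pressure-gradient force (low pressure on the left).
Rotating 045° by 90° clockwise gives 135° — the wind blows toward the southeast.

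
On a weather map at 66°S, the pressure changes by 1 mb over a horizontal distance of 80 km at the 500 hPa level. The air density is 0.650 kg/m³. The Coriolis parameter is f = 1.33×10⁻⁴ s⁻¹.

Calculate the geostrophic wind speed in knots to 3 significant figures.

Pressure gradient: |∂P/∂n| = 100 Pa / 80000 m = 1.25×10⁻³ Pa/m
Geostrophic balance (pressure-gradient force = Coriolis force):
V_g = (1/(fρ)) |∂P/∂n| = 1.25×10⁻³ / (1.33×10⁻⁴ × 0.650) = 14.5 m/s
Converting: 14.5 m/s × 1.944 = 28.1 knots

28.1 knots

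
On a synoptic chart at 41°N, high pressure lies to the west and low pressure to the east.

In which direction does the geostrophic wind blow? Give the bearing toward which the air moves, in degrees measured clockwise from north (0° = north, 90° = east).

180°

The pressure-gradient force points toward the east (bearing 090°).
Geostrophic balance: in the Northern Hemisphere the Coriolis force deflects motion to the right, so the geostrophic wind blows 90° to the right of the pressure-gradient force (low pressure on the left).
Rotating 090° by 90° clockwise gives 180° — the wind blows toward the south.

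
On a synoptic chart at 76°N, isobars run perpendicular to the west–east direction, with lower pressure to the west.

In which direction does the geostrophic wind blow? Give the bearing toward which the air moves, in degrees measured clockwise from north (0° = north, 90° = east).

The pressure-gradient force points toward the west (bearing 270°).
Geostrophic balance: in the Northern Hemisphere the Coriolis force deflects motion to the right, so the geostrophic wind blows 90° to the right of the pressure-gradient force (low pressure on the left).
Rotating 270° by 90° clockwise gives 000° — the wind blows toward the north.

000°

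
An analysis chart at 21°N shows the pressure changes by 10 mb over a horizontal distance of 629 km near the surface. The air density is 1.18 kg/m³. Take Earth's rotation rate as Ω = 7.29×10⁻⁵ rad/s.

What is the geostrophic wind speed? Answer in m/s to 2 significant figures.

26 m/s

Coriolis parameter at 21°N:
f = 2Ω sin φ = 2 × 7.29×10⁻⁵ × sin 21° = 5.23×10⁻⁵ s⁻¹
Pressure gradient: |∂P/∂n| = 1000 Pa / 629000 m = 1.59×10⁻³ Pa/m
Geostrophic balance (pressure-gradient force = Coriolis force):
V_g = (1/(fρ)) |∂P/∂n| = 1.59×10⁻³ / (5.23×10⁻⁵ × 1.18) = 25.8 m/s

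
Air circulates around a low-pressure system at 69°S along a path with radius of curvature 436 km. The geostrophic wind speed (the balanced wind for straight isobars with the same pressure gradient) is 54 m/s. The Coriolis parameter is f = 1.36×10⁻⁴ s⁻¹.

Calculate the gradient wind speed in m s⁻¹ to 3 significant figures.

34.2 m s⁻¹

Around a low, centrifugal force acts outward with Coriolis, so pressure-gradient force balances both:
(1/ρ)|∂P/∂n| = fV + V²/R  →  V² + fR·V − fR·V_g = 0
With fR = 1.36×10⁻⁴ × 436×10³ m = 59.3 m/s:
V = [−fR + √((fR)² + 4 fR V_g)]/2 = [−59.3 + √(59.3² + 4×59.3×54)]/2 = 34.2 m/s
Subgeostrophic (V < V_g = 54 m/s), as expected around a low.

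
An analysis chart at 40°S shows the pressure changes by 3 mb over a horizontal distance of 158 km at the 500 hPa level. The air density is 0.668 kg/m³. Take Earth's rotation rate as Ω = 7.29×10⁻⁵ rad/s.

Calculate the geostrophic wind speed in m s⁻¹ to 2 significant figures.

Coriolis parameter at 40°S:
f = 2Ω sin φ = 2 × 7.29×10⁻⁵ × sin 40° = 9.37×10⁻⁵ s⁻¹
Pressure gradient: |∂P/∂n| = 300 Pa / 158000 m = 1.90×10⁻³ Pa/m
Geostrophic balance (pressure-gradient force = Coriolis force):
V_g = (1/(fρ)) |∂P/∂n| = 1.90×10⁻³ / (9.37×10⁻⁵ × 0.668) = 30.3 m/s

30 m s⁻¹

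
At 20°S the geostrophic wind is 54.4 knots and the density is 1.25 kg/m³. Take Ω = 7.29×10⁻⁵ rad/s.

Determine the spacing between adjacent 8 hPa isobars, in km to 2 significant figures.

460 km

Coriolis parameter at 20°S:
f = 2Ω sin φ = 2 × 7.29×10⁻⁵ × sin 20° = 4.99×10⁻⁵ s⁻¹
Wind speed in SI: 54.4 knots = 28.0 m/s
Geostrophic balance rearranged: |∂P/∂n| = f ρ V_g
|∂P/∂n| = 4.99×10⁻⁵ × 1.25 × 28.0 = 1.74×10⁻³ Pa/m
Isobar spacing: Δn = ΔP/|∂P/∂n| = 800 Pa / 1.74×10⁻³ Pa/m = 458600 m ≈ 460 km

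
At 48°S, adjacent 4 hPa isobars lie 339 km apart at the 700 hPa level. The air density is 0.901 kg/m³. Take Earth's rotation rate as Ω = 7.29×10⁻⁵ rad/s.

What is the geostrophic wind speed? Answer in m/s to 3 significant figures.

Coriolis parameter at 48°S:
f = 2Ω sin φ = 2 × 7.29×10⁻⁵ × sin 48° = 1.08×10⁻⁴ s⁻¹
Pressure gradient: |∂P/∂n| = 400 Pa / 339000 m = 1.18×10⁻³ Pa/m
Geostrophic balance (pressure-gradient force = Coriolis force):
V_g = (1/(fρ)) |∂P/∂n| = 1.18×10⁻³ / (1.08×10⁻⁴ × 0.901) = 12.1 m/s

12.1 m/s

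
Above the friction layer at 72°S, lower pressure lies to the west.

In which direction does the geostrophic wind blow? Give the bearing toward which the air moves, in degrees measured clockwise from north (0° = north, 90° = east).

180°

The pressure-gradient force points toward the west (bearing 270°).
Geostrophic balance: in the Southern Hemisphere the Coriolis force deflects motion to the left, so the geostrophic wind blows 90° to the left of the pressure-gradient force (low pressure on the right).
Rotating 270° by 90° counterclockwise gives 180° — the wind blows toward the south.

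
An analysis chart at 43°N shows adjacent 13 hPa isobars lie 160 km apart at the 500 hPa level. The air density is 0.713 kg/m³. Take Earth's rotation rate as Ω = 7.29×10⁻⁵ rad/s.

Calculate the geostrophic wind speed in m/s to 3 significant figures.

Coriolis parameter at 43°N:
f = 2Ω sin φ = 2 × 7.29×10⁻⁵ × sin 43° = 9.94×10⁻⁵ s⁻¹
Pressure gradient: |∂P/∂n| = 1300 Pa / 160000 m = 8.12×10⁻³ Pa/m
Geostrophic balance (pressure-gradient force = Coriolis force):
V_g = (1/(fρ)) |∂P/∂n| = 8.12×10⁻³ / (9.94×10⁻⁵ × 0.713) = 115 m/s

115 m/s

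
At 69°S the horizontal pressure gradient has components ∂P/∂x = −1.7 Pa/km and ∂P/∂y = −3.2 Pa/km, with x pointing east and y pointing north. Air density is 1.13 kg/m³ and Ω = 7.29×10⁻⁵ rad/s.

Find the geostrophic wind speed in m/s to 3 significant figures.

Coriolis parameter at 69°S:
f = 2Ω sin φ = 2 × 7.29×10⁻⁵ × sin 69° = 1.36×10⁻⁴ s⁻¹
In the Southern Hemisphere f is negative: f = −1.36×10⁻⁴ s⁻¹.
Component geostrophic relations (x east, y north):
u_g = −(1/(fρ)) ∂P/∂y,  v_g = (1/(fρ)) ∂P/∂x
u_g = −(−3.2×10⁻³)/(−1.36×10⁻⁴ × 1.13) = −20.8 m/s;  v_g = (−1.7×10⁻³)/(−1.36×10⁻⁴ × 1.13) = 11.1 m/s
|V_g| = √(u_g² + v_g²) = 23.6 m/s

23.6 m/s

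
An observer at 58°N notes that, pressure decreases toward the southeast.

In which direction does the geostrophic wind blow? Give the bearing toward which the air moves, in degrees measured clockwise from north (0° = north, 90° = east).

The pressure-gradient force points toward the southeast (bearing 135°).
Geostrophic balance: in the Northern Hemisphere the Coriolis force deflects motion to the right, so the geostrophic wind blows 90° to the right of the pressure-gradient force (low pressure on the left).
Rotating 135° by 90° clockwise gives 225° — the wind blows toward the southwest.

225°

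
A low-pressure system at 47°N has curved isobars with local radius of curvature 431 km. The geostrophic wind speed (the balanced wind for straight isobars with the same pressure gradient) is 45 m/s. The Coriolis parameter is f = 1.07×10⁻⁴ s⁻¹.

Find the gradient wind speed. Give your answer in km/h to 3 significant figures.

101 km/h

Around a low, centrifugal force acts outward with Coriolis, so pressure-gradient force balances both:
(1/ρ)|∂P/∂n| = fV + V²/R  →  V² + fR·V − fR·V_g = 0
With fR = 1.07×10⁻⁴ × 431×10³ m = 46.1 m/s:
V = [−fR + √((fR)² + 4 fR V_g)]/2 = [−46.1 + √(46.1² + 4×46.1×45)]/2 = 28 m/s
Subgeostrophic (V < V_g = 45 m/s), as expected around a low.
Converting: 28 m/s × 3.6 = 101 km/h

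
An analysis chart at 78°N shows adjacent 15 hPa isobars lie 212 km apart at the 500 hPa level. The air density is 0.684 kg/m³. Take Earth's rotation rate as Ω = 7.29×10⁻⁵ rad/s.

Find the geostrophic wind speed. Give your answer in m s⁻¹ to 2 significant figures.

73 m s⁻¹

Coriolis parameter at 78°N:
f = 2Ω sin φ = 2 × 7.29×10⁻⁵ × sin 78° = 1.43×10⁻⁴ s⁻¹
Pressure gradient: |∂P/∂n| = 1500 Pa / 212000 m = 7.08×10⁻³ Pa/m
Geostrophic balance (pressure-gradient force = Coriolis force):
V_g = (1/(fρ)) |∂P/∂n| = 7.08×10⁻³ / (1.43×10⁻⁴ × 0.684) = 72.5 m/s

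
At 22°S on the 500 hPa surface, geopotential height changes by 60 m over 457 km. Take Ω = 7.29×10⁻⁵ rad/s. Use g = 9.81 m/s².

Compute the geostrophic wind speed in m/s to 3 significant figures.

23.6 m/s

Coriolis parameter at 22°S:
f = 2Ω sin φ = 2 × 7.29×10⁻⁵ × sin 22° = 5.46×10⁻⁵ s⁻¹
Height gradient: |∂Z/∂n| = 60 m / 457000 m = 1.31×10⁻⁴
On a pressure surface, geostrophic balance gives V_g = (g/f)|∂Z/∂n|:
V_g = 9.81 × 1.31×10⁻⁴ / 5.46×10⁻⁵ = 23.6 m/s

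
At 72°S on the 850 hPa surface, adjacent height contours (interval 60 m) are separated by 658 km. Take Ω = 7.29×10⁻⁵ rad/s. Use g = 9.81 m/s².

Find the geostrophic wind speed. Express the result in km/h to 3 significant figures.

23.2 km/h

Coriolis parameter at 72°S:
f = 2Ω sin φ = 2 × 7.29×10⁻⁵ × sin 72° = 1.39×10⁻⁴ s⁻¹
Height gradient: |∂Z/∂n| = 60 m / 658000 m = 9.12×10⁻⁵
On a pressure surface, geostrophic balance gives V_g = (g/f)|∂Z/∂n|:
V_g = 9.81 × 9.12×10⁻⁵ / 1.39×10⁻⁴ = 6.45 m/s
Converting: 6.45 m/s × 3.6 = 23.2 km/h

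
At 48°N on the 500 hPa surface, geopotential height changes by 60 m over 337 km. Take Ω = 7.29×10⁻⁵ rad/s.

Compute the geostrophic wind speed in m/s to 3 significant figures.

16.1 m/s

Coriolis parameter at 48°N:
f = 2Ω sin φ = 2 × 7.29×10⁻⁵ × sin 48° = 1.08×10⁻⁴ s⁻¹
Height gradient: |∂Z/∂n| = 60 m / 337000 m = 1.78×10⁻⁴
On a pressure surface, geostrophic balance gives V_g = (g/f)|∂Z/∂n|:
V_g = 9.81 × 1.78×10⁻⁴ / 1.08×10⁻⁴ = 16.1 m/s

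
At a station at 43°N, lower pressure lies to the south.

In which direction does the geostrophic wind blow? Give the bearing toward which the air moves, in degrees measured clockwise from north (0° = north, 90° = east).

The pressure-gradient force points toward the south (bearing 180°).
Geostrophic balance: in the Northern Hemisphere the Coriolis force deflects motion to the right, so the geostrophic wind blows 90° to the right of the pressure-gradient force (low pressure on the left).
Rotating 180° by 90° clockwise gives 270° — the wind blows toward the west.

270°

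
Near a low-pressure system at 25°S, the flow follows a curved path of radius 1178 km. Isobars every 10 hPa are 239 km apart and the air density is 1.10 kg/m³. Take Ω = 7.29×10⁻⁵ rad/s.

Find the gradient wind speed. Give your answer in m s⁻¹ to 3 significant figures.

39.9 m s⁻¹

Coriolis parameter at 25°S:
f = 2Ω sin φ = 2 × 7.29×10⁻⁵ × sin 25° = 6.16×10⁻⁵ s⁻¹
Pressure gradient: |∂P/∂n| = 1000 Pa / 239000 m = 4.18×10⁻³ Pa/m
Geostrophic speed: V_g = |∂P/∂n|/(fρ) = 4.18×10⁻³/(6.16×10⁻⁵ × 1.10) = 61.7 m/s
Around a low, centrifugal force acts outward with Coriolis, so pressure-gradient force balances both:
(1/ρ)|∂P/∂n| = fV + V²/R  →  V² + fR·V − fR·V_g = 0
With fR = 6.16×10⁻⁵ × 1178×10³ m = 72.6 m/s:
V = [−fR + √((fR)² + 4 fR V_g)]/2 = [−72.6 + √(72.6² + 4×72.6×61.7)]/2 = 39.9 m/s
Subgeostrophic (V < V_g = 61.7 m/s), as expected around a low.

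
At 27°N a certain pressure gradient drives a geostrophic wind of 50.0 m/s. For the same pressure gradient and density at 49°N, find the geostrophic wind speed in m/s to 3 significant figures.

With the same pressure gradient and density, V_g ∝ 1/f ∝ 1/sin φ.
V₂ = V₁ · sin φ₁ / sin φ₂ = 50.0 × sin 27° / sin 49°
V₂ = 50.0 × 0.4540/0.7547 = 30.1 m/s

30.1 m/s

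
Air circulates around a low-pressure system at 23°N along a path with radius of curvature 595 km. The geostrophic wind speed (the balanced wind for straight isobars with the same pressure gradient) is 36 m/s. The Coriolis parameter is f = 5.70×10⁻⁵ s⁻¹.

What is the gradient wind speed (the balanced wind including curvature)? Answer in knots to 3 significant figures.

Around a low, centrifugal force acts outward with Coriolis, so pressure-gradient force balances both:
(1/ρ)|∂P/∂n| = fV + V²/R  →  V² + fR·V − fR·V_g = 0
With fR = 5.70×10⁻⁵ × 595×10³ m = 33.9 m/s:
V = [−fR + √((fR)² + 4 fR V_g)]/2 = [−33.9 + √(33.9² + 4×33.9×36)]/2 = 21.9 m/s
Subgeostrophic (V < V_g = 36 m/s), as expected around a low.
Converting: 21.9 m/s × 1.944 = 42.5 knots

42.5 knots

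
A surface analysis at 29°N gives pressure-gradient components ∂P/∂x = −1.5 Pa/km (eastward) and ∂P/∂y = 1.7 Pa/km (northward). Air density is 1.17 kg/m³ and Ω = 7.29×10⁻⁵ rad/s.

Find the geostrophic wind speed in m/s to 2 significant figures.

27 m/s

Coriolis parameter at 29°N:
f = 2Ω sin φ = 2 × 7.29×10⁻⁵ × sin 29° = 7.07×10⁻⁵ s⁻¹
Component geostrophic relations (x east, y north):
u_g = −(1/(fρ)) ∂P/∂y,  v_g = (1/(fρ)) ∂P/∂x
u_g = −(1.7×10⁻³)/(7.07×10⁻⁵ × 1.17) = −20.6 m/s;  v_g = (−1.5×10⁻³)/(7.07×10⁻⁵ × 1.17) = −18.1 m/s
|V_g| = √(u_g² + v_g²) = 27.4 m/s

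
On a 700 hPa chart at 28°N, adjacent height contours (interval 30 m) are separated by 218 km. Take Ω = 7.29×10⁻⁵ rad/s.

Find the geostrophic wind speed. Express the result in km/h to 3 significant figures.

Coriolis parameter at 28°N:
f = 2Ω sin φ = 2 × 7.29×10⁻⁵ × sin 28° = 6.84×10⁻⁵ s⁻¹
Height gradient: |∂Z/∂n| = 30 m / 218000 m = 1.38×10⁻⁴
On a pressure surface, geostrophic balance gives V_g = (g/f)|∂Z/∂n|:
V_g = 9.81 × 1.38×10⁻⁴ / 6.84×10⁻⁵ = 19.7 m/s
Converting: 19.7 m/s × 3.6 = 71.0 km/h

71.0 km/h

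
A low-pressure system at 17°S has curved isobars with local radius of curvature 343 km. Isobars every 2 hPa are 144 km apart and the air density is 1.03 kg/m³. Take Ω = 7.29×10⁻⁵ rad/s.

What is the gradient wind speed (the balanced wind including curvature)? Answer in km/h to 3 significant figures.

Coriolis parameter at 17°S:
f = 2Ω sin φ = 2 × 7.29×10⁻⁵ × sin 17° = 4.26×10⁻⁵ s⁻¹
Pressure gradient: |∂P/∂n| = 200 Pa / 144000 m = 1.39×10⁻³ Pa/m
Geostrophic speed: V_g = |∂P/∂n|/(fρ) = 1.39×10⁻³/(4.26×10⁻⁵ × 1.03) = 31.6 m/s
Around a low, centrifugal force acts outward with Coriolis, so pressure-gradient force balances both:
(1/ρ)|∂P/∂n| = fV + V²/R  →  V² + fR·V − fR·V_g = 0
With fR = 4.26×10⁻⁵ × 343×10³ m = 14.6 m/s:
V = [−fR + √((fR)² + 4 fR V_g)]/2 = [−14.6 + √(14.6² + 4×14.6×31.6)]/2 = 15.4 m/s
Subgeostrophic (V < V_g = 31.6 m/s), as expected around a low.
Converting: 15.4 m/s × 3.6 = 55.5 km/h

55.5 km/h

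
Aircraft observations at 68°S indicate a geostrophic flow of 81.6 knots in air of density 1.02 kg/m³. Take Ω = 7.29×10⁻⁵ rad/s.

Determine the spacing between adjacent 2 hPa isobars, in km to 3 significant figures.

Coriolis parameter at 68°S:
f = 2Ω sin φ = 2 × 7.29×10⁻⁵ × sin 68° = 1.35×10⁻⁴ s⁻¹
Wind speed in SI: 81.6 knots = 42.0 m/s
Geostrophic balance rearranged: |∂P/∂n| = f ρ V_g
|∂P/∂n| = 1.35×10⁻⁴ × 1.02 × 42.0 = 5.79×10⁻³ Pa/m
Isobar spacing: Δn = ΔP/|∂P/∂n| = 200 Pa / 5.79×10⁻³ Pa/m = 34552 m ≈ 34.6 km

34.6 km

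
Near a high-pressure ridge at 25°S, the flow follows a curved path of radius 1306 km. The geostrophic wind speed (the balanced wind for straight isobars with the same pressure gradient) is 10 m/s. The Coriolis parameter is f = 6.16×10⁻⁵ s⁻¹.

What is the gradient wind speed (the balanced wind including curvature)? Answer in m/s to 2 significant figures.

Around a high, pressure-gradient force acts outward with centrifugal, so Coriolis balances both:
fV = (1/ρ)|∂P/∂n| + V²/R  →  V² − fR·V + fR·V_g = 0
With fR = 6.16×10⁻⁵ × 1306×10³ m = 80.4 m/s:
V = [fR − √((fR)² − 4 fR V_g)]/2 = [80.4 − √(80.4² − 4×80.4×10)]/2 = 11.7 m/s
Supergeostrophic (V > V_g = 10 m/s), as expected around a high.

12 m/s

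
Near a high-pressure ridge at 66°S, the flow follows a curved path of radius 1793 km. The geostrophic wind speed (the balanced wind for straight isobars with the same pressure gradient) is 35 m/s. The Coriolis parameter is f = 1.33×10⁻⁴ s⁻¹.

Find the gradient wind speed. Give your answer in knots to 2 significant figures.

Around a high, pressure-gradient force acts outward with centrifugal, so Coriolis balances both:
fV = (1/ρ)|∂P/∂n| + V²/R  →  V² − fR·V + fR·V_g = 0
With fR = 1.33×10⁻⁴ × 1793×10³ m = 238 m/s:
V = [fR − √((fR)² − 4 fR V_g)]/2 = [238 − √(238² − 4×238×35)]/2 = 42.6 m/s
Supergeostrophic (V > V_g = 35 m/s), as expected around a high.
Converting: 42.6 m/s × 1.944 = 83 knots

83 knots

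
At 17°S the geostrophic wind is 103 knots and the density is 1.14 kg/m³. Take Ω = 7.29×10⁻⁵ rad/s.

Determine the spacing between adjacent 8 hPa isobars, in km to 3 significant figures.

Coriolis parameter at 17°S:
f = 2Ω sin φ = 2 × 7.29×10⁻⁵ × sin 17° = 4.26×10⁻⁵ s⁻¹
Wind speed in SI: 103 knots = 53.0 m/s
Geostrophic balance rearranged: |∂P/∂n| = f ρ V_g
|∂P/∂n| = 4.26×10⁻⁵ × 1.14 × 53.0 = 2.57×10⁻³ Pa/m
Isobar spacing: Δn = ΔP/|∂P/∂n| = 800 Pa / 2.57×10⁻³ Pa/m = 310683 m ≈ 311 km

311 km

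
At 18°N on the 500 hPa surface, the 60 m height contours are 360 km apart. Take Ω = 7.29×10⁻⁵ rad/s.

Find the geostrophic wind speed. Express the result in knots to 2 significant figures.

71 knots

Coriolis parameter at 18°N:
f = 2Ω sin φ = 2 × 7.29×10⁻⁵ × sin 18° = 4.51×10⁻⁵ s⁻¹
Height gradient: |∂Z/∂n| = 60 m / 360000 m = 1.67×10⁻⁴
On a pressure surface, geostrophic balance gives V_g = (g/f)|∂Z/∂n|:
V_g = 9.81 × 1.67×10⁻⁴ / 4.51×10⁻⁵ = 36.3 m/s
Converting: 36.3 m/s × 1.944 = 71 knots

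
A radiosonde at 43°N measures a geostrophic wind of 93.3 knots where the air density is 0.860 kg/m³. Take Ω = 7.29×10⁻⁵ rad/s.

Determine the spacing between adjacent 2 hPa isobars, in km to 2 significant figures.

49 km

Coriolis parameter at 43°N:
f = 2Ω sin φ = 2 × 7.29×10⁻⁵ × sin 43° = 9.94×10⁻⁵ s⁻¹
Wind speed in SI: 93.3 knots = 48.0 m/s
Geostrophic balance rearranged: |∂P/∂n| = f ρ V_g
|∂P/∂n| = 9.94×10⁻⁵ × 0.860 × 48.0 = 4.10×10⁻³ Pa/m
Isobar spacing: Δn = ΔP/|∂P/∂n| = 200 Pa / 4.10×10⁻³ Pa/m = 48727 m ≈ 49 km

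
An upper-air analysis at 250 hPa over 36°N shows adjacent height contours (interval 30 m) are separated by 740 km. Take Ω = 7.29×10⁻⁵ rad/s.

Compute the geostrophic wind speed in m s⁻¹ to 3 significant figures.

4.64 m s⁻¹

Coriolis parameter at 36°N:
f = 2Ω sin φ = 2 × 7.29×10⁻⁵ × sin 36° = 8.57×10⁻⁵ s⁻¹
Height gradient: |∂Z/∂n| = 30 m / 740000 m = 4.05×10⁻⁵
On a pressure surface, geostrophic balance gives V_g = (g/f)|∂Z/∂n|:
V_g = 9.81 × 4.05×10⁻⁵ / 8.57×10⁻⁵ = 4.64 m/s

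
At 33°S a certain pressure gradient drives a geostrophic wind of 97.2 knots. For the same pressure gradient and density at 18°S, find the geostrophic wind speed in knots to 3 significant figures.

171 knots

With the same pressure gradient and density, V_g ∝ 1/f ∝ 1/sin φ.
V₂ = V₁ · sin φ₁ / sin φ₂ = 97.2 × sin 33° / sin 18°
V₂ = 97.2 × 0.5446/0.3090 = 171 knots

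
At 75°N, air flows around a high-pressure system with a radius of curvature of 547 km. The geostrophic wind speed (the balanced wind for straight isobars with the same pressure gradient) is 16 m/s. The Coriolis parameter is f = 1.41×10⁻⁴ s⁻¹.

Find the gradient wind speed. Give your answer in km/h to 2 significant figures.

82 km/h

Around a high, pressure-gradient force acts outward with centrifugal, so Coriolis balances both:
fV = (1/ρ)|∂P/∂n| + V²/R  →  V² − fR·V + fR·V_g = 0
With fR = 1.41×10⁻⁴ × 547×10³ m = 77.1 m/s:
V = [fR − √((fR)² − 4 fR V_g)]/2 = [77.1 − √(77.1² − 4×77.1×16)]/2 = 22.7 m/s
Supergeostrophic (V > V_g = 16 m/s), as expected around a high.
Converting: 22.7 m/s × 3.6 = 82 km/h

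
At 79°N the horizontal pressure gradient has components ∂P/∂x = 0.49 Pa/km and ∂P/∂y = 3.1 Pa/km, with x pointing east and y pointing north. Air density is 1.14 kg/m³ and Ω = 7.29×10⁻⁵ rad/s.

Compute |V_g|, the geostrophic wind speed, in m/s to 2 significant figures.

19 m/s

Coriolis parameter at 79°N:
f = 2Ω sin φ = 2 × 7.29×10⁻⁵ × sin 79° = 1.43×10⁻⁴ s⁻¹
Component geostrophic relations (x east, y north):
u_g = −(1/(fρ)) ∂P/∂y,  v_g = (1/(fρ)) ∂P/∂x
u_g = −(3.1×10⁻³)/(1.43×10⁻⁴ × 1.14) = −19.0 m/s;  v_g = (0.49×10⁻³)/(1.43×10⁻⁴ × 1.14) = 3.00 m/s
|V_g| = √(u_g² + v_g²) = 19.2 m/s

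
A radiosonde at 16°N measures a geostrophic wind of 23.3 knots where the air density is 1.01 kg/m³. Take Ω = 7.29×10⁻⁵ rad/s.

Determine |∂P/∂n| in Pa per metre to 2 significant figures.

4.9×10⁻⁴ Pa/m

Coriolis parameter at 16°N:
f = 2Ω sin φ = 2 × 7.29×10⁻⁵ × sin 16° = 4.02×10⁻⁵ s⁻¹
Wind speed in SI: 23.3 knots = 12.0 m/s
Geostrophic balance rearranged: |∂P/∂n| = f ρ V_g
|∂P/∂n| = 4.02×10⁻⁵ × 1.01 × 12.0 = 4.87×10⁻⁴ Pa/m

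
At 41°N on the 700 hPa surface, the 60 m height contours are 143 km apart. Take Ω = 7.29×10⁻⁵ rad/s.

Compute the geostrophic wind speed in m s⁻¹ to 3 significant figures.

Coriolis parameter at 41°N:
f = 2Ω sin φ = 2 × 7.29×10⁻⁵ × sin 41° = 9.57×10⁻⁵ s⁻¹
Height gradient: |∂Z/∂n| = 60 m / 143000 m = 4.20×10⁻⁴
On a pressure surface, geostrophic balance gives V_g = (g/f)|∂Z/∂n|:
V_g = 9.81 × 4.20×10⁻⁴ / 9.57×10⁻⁵ = 43.0 m/s

43.0 m s⁻¹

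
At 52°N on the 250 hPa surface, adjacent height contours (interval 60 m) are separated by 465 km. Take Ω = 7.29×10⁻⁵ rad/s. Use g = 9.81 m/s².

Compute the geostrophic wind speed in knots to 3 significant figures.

Coriolis parameter at 52°N:
f = 2Ω sin φ = 2 × 7.29×10⁻⁵ × sin 52° = 1.15×10⁻⁴ s⁻¹
Height gradient: |∂Z/∂n| = 60 m / 465000 m = 1.29×10⁻⁴
On a pressure surface, geostrophic balance gives V_g = (g/f)|∂Z/∂n|:
V_g = 9.81 × 1.29×10⁻⁴ / 1.15×10⁻⁴ = 11.0 m/s
Converting: 11.0 m/s × 1.944 = 21.4 knots

21.4 knots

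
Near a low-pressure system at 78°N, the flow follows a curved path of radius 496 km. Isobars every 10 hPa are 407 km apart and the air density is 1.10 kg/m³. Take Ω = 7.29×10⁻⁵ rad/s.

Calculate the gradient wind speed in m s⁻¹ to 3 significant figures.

Coriolis parameter at 78°N:
f = 2Ω sin φ = 2 × 7.29×10⁻⁵ × sin 78° = 1.43×10⁻⁴ s⁻¹
Pressure gradient: |∂P/∂n| = 1000 Pa / 407000 m = 2.46×10⁻³ Pa/m
Geostrophic speed: V_g = |∂P/∂n|/(fρ) = 2.46×10⁻³/(1.43×10⁻⁴ × 1.10) = 15.7 m/s
Around a low, centrifugal force acts outward with Coriolis, so pressure-gradient force balances both:
(1/ρ)|∂P/∂n| = fV + V²/R  →  V² + fR·V − fR·V_g = 0
With fR = 1.43×10⁻⁴ × 496×10³ m = 70.7 m/s:
V = [−fR + √((fR)² + 4 fR V_g)]/2 = [−70.7 + √(70.7² + 4×70.7×15.7)]/2 = 13.2 m/s
Subgeostrophic (V < V_g = 15.7 m/s), as expected around a low.

13.2 m s⁻¹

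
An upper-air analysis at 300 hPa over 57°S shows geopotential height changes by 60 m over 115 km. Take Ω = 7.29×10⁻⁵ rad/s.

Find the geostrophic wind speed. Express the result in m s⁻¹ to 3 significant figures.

41.9 m s⁻¹

Coriolis parameter at 57°S:
f = 2Ω sin φ = 2 × 7.29×10⁻⁵ × sin 57° = 1.22×10⁻⁴ s⁻¹
Height gradient: |∂Z/∂n| = 60 m / 115000 m = 5.22×10⁻⁴
On a pressure surface, geostrophic balance gives V_g = (g/f)|∂Z/∂n|:
V_g = 9.81 × 5.22×10⁻⁴ / 1.22×10⁻⁴ = 41.9 m/s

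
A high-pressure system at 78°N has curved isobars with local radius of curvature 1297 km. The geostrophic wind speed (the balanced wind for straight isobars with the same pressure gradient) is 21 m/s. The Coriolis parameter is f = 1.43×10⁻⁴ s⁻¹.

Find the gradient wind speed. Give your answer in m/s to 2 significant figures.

Around a high, pressure-gradient force acts outward with centrifugal, so Coriolis balances both:
fV = (1/ρ)|∂P/∂n| + V²/R  →  V² − fR·V + fR·V_g = 0
With fR = 1.43×10⁻⁴ × 1297×10³ m = 185 m/s:
V = [fR − √((fR)² − 4 fR V_g)]/2 = [185 − √(185² − 4×185×21)]/2 = 24.1 m/s
Supergeostrophic (V > V_g = 21 m/s), as expected around a high.

24 m/s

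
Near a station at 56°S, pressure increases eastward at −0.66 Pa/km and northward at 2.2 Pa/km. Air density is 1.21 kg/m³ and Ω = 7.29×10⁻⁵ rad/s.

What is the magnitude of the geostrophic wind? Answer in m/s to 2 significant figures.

Coriolis parameter at 56°S:
f = 2Ω sin φ = 2 × 7.29×10⁻⁵ × sin 56° = 1.21×10⁻⁴ s⁻¹
In the Southern Hemisphere f is negative: f = −1.21×10⁻⁴ s⁻¹.
Component geostrophic relations (x east, y north):
u_g = −(1/(fρ)) ∂P/∂y,  v_g = (1/(fρ)) ∂P/∂x
u_g = −(2.2×10⁻³)/(−1.21×10⁻⁴ × 1.21) = 15.0 m/s;  v_g = (−0.66×10⁻³)/(−1.21×10⁻⁴ × 1.21) = 4.51 m/s
|V_g| = √(u_g² + v_g²) = 15.7 m/s

16 m/s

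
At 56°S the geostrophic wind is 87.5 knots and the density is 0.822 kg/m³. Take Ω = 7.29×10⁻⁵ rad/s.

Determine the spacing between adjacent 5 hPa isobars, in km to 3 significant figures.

112 km

Coriolis parameter at 56°S:
f = 2Ω sin φ = 2 × 7.29×10⁻⁵ × sin 56° = 1.21×10⁻⁴ s⁻¹
Wind speed in SI: 87.5 knots = 45.0 m/s
Geostrophic balance rearranged: |∂P/∂n| = f ρ V_g
|∂P/∂n| = 1.21×10⁻⁴ × 0.822 × 45.0 = 4.47×10⁻³ Pa/m
Isobar spacing: Δn = ΔP/|∂P/∂n| = 500 Pa / 4.47×10⁻³ Pa/m = 111794 m ≈ 112 km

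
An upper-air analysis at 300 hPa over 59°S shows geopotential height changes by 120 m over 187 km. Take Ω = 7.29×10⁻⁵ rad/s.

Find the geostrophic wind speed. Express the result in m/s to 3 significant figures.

Coriolis parameter at 59°S:
f = 2Ω sin φ = 2 × 7.29×10⁻⁵ × sin 59° = 1.25×10⁻⁴ s⁻¹
Height gradient: |∂Z/∂n| = 120 m / 187000 m = 6.42×10⁻⁴
On a pressure surface, geostrophic balance gives V_g = (g/f)|∂Z/∂n|:
V_g = 9.81 × 6.42×10⁻⁴ / 1.25×10⁻⁴ = 50.4 m/s

50.4 m/s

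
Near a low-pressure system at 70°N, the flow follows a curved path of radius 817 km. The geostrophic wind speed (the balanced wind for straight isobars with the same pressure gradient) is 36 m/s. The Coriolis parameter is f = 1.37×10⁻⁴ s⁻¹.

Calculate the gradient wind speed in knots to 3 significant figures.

Around a low, centrifugal force acts outward with Coriolis, so pressure-gradient force balances both:
(1/ρ)|∂P/∂n| = fV + V²/R  →  V² + fR·V − fR·V_g = 0
With fR = 1.37×10⁻⁴ × 817×10³ m = 112 m/s:
V = [−fR + √((fR)² + 4 fR V_g)]/2 = [−112 + √(112² + 4×112×36)]/2 = 28.7 m/s
Subgeostrophic (V < V_g = 36 m/s), as expected around a low.
Converting: 28.7 m/s × 1.944 = 55.7 knots

55.7 knots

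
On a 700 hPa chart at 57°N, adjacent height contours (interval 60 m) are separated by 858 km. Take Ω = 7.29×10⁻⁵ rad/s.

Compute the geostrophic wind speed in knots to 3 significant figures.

Coriolis parameter at 57°N:
f = 2Ω sin φ = 2 × 7.29×10⁻⁵ × sin 57° = 1.22×10⁻⁴ s⁻¹
Height gradient: |∂Z/∂n| = 60 m / 858000 m = 6.99×10⁻⁵
On a pressure surface, geostrophic balance gives V_g = (g/f)|∂Z/∂n|:
V_g = 9.81 × 6.99×10⁻⁵ / 1.22×10⁻⁴ = 5.61 m/s
Converting: 5.61 m/s × 1.944 = 10.9 knots

10.9 knots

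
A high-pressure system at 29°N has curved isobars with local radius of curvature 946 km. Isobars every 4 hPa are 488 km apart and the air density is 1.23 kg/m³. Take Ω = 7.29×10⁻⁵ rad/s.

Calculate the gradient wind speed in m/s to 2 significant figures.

Coriolis parameter at 29°N:
f = 2Ω sin φ = 2 × 7.29×10⁻⁵ × sin 29° = 7.07×10⁻⁵ s⁻¹
Pressure gradient: |∂P/∂n| = 400 Pa / 488000 m = 8.20×10⁻⁴ Pa/m
Geostrophic speed: V_g = |∂P/∂n|/(fρ) = 8.20×10⁻⁴/(7.07×10⁻⁵ × 1.23) = 9.43 m/s
Around a high, pressure-gradient force acts outward with centrifugal, so Coriolis balances both:
fV = (1/ρ)|∂P/∂n| + V²/R  →  V² − fR·V + fR·V_g = 0
With fR = 7.07×10⁻⁵ × 946×10³ m = 66.9 m/s:
V = [fR − √((fR)² − 4 fR V_g)]/2 = [66.9 − √(66.9² − 4×66.9×9.43)]/2 = 11.4 m/s
Supergeostrophic (V > V_g = 9.43 m/s), as expected around a high.

11 m/s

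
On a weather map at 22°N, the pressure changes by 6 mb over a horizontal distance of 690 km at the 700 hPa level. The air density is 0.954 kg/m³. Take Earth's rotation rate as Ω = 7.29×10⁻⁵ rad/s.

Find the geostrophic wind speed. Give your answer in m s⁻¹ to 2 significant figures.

17 m s⁻¹

Coriolis parameter at 22°N:
f = 2Ω sin φ = 2 × 7.29×10⁻⁵ × sin 22° = 5.46×10⁻⁵ s⁻¹
Pressure gradient: |∂P/∂n| = 600 Pa / 690000 m = 8.70×10⁻⁴ Pa/m
Geostrophic balance (pressure-gradient force = Coriolis force):
V_g = (1/(fρ)) |∂P/∂n| = 8.70×10⁻⁴ / (5.46×10⁻⁵ × 0.954) = 16.7 m/s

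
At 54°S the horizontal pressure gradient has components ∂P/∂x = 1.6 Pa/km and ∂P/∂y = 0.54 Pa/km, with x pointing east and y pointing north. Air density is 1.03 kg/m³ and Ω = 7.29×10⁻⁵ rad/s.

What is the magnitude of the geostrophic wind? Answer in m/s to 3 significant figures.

13.9 m/s

Coriolis parameter at 54°S:
f = 2Ω sin φ = 2 × 7.29×10⁻⁵ × sin 54° = 1.18×10⁻⁴ s⁻¹
In the Southern Hemisphere f is negative: f = −1.18×10⁻⁴ s⁻¹.
Component geostrophic relations (x east, y north):
u_g = −(1/(fρ)) ∂P/∂y,  v_g = (1/(fρ)) ∂P/∂x
u_g = −(0.54×10⁻³)/(−1.18×10⁻⁴ × 1.03) = 4.44 m/s;  v_g = (1.6×10⁻³)/(−1.18×10⁻⁴ × 1.03) = −13.2 m/s
|V_g| = √(u_g² + v_g²) = 13.9 m/s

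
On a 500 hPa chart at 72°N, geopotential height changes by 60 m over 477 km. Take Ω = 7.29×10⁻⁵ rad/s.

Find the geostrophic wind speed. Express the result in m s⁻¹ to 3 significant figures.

Coriolis parameter at 72°N:
f = 2Ω sin φ = 2 × 7.29×10⁻⁵ × sin 72° = 1.39×10⁻⁴ s⁻¹
Height gradient: |∂Z/∂n| = 60 m / 477000 m = 1.26×10⁻⁴
On a pressure surface, geostrophic balance gives V_g = (g/f)|∂Z/∂n|:
V_g = 9.81 × 1.26×10⁻⁴ / 1.39×10⁻⁴ = 8.90 m/s

8.90 m s⁻¹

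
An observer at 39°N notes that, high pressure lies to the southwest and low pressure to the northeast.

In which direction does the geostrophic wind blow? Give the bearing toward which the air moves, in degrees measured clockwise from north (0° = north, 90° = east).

The pressure-gradient force points toward the northeast (bearing 045°).
Geostrophic balance: in the Northern Hemisphere the Coriolis force deflects motion to the right, so the geostrophic wind blows 90° to the right of the pressure-gradient force (low pressure on the left).
Rotating 045° by 90° clockwise gives 135° — the wind blows toward the southeast.

135°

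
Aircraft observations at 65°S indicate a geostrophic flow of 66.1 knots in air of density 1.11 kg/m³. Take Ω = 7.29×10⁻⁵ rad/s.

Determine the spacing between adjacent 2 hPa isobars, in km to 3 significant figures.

Coriolis parameter at 65°S:
f = 2Ω sin φ = 2 × 7.29×10⁻⁵ × sin 65° = 1.32×10⁻⁴ s⁻¹
Wind speed in SI: 66.1 knots = 34.0 m/s
Geostrophic balance rearranged: |∂P/∂n| = f ρ V_g
|∂P/∂n| = 1.32×10⁻⁴ × 1.11 × 34.0 = 4.99×10⁻³ Pa/m
Isobar spacing: Δn = ΔP/|∂P/∂n| = 200 Pa / 4.99×10⁻³ Pa/m = 40099 m ≈ 40.1 km

40.1 km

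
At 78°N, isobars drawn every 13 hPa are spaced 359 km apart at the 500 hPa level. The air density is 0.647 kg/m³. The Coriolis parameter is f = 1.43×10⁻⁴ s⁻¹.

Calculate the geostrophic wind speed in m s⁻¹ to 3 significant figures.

Pressure gradient: |∂P/∂n| = 1300 Pa / 359000 m = 3.62×10⁻³ Pa/m
Geostrophic balance (pressure-gradient force = Coriolis force):
V_g = (1/(fρ)) |∂P/∂n| = 3.62×10⁻³ / (1.43×10⁻⁴ × 0.647) = 39.1 m/s

39.1 m s⁻¹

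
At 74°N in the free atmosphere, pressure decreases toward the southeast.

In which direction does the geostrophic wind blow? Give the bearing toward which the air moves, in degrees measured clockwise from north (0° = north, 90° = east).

225°

The pressure-gradient force points toward the southeast (bearing 135°).
Geostrophic balance: in the Northern Hemisphere the Coriolis force deflects motion to the right, so the geostrophic wind blows 90° to the right of the pressure-gradient force (low pressure on the left).
Rotating 135° by 90° clockwise gives 225° — the wind blows toward the southwest.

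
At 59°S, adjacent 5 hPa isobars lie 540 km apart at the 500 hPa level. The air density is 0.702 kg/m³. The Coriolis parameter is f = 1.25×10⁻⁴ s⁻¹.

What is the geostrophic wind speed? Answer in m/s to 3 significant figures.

10.6 m/s

Pressure gradient: |∂P/∂n| = 500 Pa / 540000 m = 9.26×10⁻⁴ Pa/m
Geostrophic balance (pressure-gradient force = Coriolis force):
V_g = (1/(fρ)) |∂P/∂n| = 9.26×10⁻⁴ / (1.25×10⁻⁴ × 0.702) = 10.6 m/s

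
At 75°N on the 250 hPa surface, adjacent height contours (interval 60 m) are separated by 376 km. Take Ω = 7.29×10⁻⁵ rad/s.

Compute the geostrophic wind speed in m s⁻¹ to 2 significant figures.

11 m s⁻¹

Coriolis parameter at 75°N:
f = 2Ω sin φ = 2 × 7.29×10⁻⁵ × sin 75° = 1.41×10⁻⁴ s⁻¹
Height gradient: |∂Z/∂n| = 60 m / 376000 m = 1.60×10⁻⁴
On a pressure surface, geostrophic balance gives V_g = (g/f)|∂Z/∂n|:
V_g = 9.81 × 1.60×10⁻⁴ / 1.41×10⁻⁴ = 11.1 m/s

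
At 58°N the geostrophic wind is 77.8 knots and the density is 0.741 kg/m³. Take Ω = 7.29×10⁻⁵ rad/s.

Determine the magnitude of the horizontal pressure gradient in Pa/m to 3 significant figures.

3.67×10⁻³ Pa/m

Coriolis parameter at 58°N:
f = 2Ω sin φ = 2 × 7.29×10⁻⁵ × sin 58° = 1.24×10⁻⁴ s⁻¹
Wind speed in SI: 77.8 knots = 40.0 m/s
Geostrophic balance rearranged: |∂P/∂n| = f ρ V_g
|∂P/∂n| = 1.24×10⁻⁴ × 0.741 × 40.0 = 3.67×10⁻³ Pa/m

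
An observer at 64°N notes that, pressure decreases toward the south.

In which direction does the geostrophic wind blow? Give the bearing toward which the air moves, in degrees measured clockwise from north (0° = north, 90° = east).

The pressure-gradient force points toward the south (bearing 180°).
Geostrophic balance: in the Northern Hemisphere the Coriolis force deflects motion to the right, so the geostrophic wind blows 90° to the right of the pressure-gradient force (low pressure on the left).
Rotating 180° by 90° clockwise gives 270° — the wind blows toward the west.

270°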